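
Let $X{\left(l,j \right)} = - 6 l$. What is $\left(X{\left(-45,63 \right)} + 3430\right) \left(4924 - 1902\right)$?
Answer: $11181400$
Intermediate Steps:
$\left(X{\left(-45,63 \right)} + 3430\right) \left(4924 - 1902\right) = \left(\left(-6\right) \left(-45\right) + 3430\right) \left(4924 - 1902\right) = \left(270 + 3430\right) 3022 = 3700 \cdot 3022 = 11181400$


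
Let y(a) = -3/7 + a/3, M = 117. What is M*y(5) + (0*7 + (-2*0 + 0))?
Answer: 1014/7 ≈ 144.86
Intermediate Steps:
y(a) = -3/7 + a/3 (y(a) = -3*⅐ + a*(⅓) = -3/7 + a/3)
M*y(5) + (0*7 + (-2*0 + 0)) = 117*(-3/7 + (⅓)*5) + (0*7 + (-2*0 + 0)) = 117*(-3/7 + 5/3) + (0 + (0 + 0)) = 117*(26/21) + (0 + 0) = 1014/7 + 0 = 1014/7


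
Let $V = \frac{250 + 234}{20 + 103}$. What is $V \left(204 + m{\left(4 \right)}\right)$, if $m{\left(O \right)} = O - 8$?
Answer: $\frac{96800}{123} \approx 786.99$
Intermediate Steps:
$V = \frac{484}{123} \approx 3.935$
$m{\left(O \right)} = -8 + O$ ($m{\left(O \right)} = O - 8 = -8 + O$)
$V \left(204 + m{\left(4 \right)}\right) = \frac{484 \left(204 + \left(-8 + 4\right)\right)}{123} = \frac{484 \left(204 - 4\right)}{123} = \frac{484}{123} \cdot 200 = \frac{96800}{123}$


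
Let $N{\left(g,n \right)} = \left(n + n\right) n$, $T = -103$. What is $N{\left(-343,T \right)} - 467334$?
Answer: $-446116$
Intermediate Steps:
$N{\left(g,n \right)} = 2 n^{2}$ ($N{\left(g,n \right)} = 2 n n = 2 n^{2}$)
$N{\left(-343,T \right)} - 467334 = 2 \left(-103\right)^{2} - 467334 = 2 \cdot 10609 - 467334 = 21218 - 467334 = -446116$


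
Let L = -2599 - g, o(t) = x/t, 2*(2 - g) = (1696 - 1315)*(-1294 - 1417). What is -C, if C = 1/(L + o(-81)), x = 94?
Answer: 162/84085721 ≈ 1.9266e-6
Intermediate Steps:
g = 1032895/2 (g = 2 - (1696 - 1315)*(-1294 - 1417)/2 = 2 - 381*(-2711)/2 = 2 - 1/2*(-1032891) = 2 + 1032891/2 = 1032895/2 ≈ 5.1645e+5)
o(t) = 94/t
L = -1038093/2 (L = -2599 - 1*1032895/2 = -2599 - 1032895/2 = -1038093/2 ≈ -5.1905e+5)
C = -162/84085721 (C = 1/(-1038093/2 + 94/(-81)) = 1/(-1038093/2 + 94*(-1/81)) = 1/(-1038093/2 - 94/81) = 1/(-84085721/162) = -162/84085721 ≈ -1.9266e-6)
-C = -1*(-162/84085721) = 162/84085721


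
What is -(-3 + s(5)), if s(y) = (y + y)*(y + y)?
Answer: -97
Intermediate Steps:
s(y) = 4*y² (s(y) = (2*y)*(2*y) = 4*y²)
-(-3 + s(5)) = -(-3 + 4*5²) = -(-3 + 4*25) = -(-3 + 100) = -1*97 = -97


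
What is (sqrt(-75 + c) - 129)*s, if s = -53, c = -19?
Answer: 6837 - 53*I*sqrt(94) ≈ 6837.0 - 513.85*I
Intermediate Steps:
(sqrt(-75 + c) - 129)*s = (sqrt(-75 - 19) - 129)*(-53) = (sqrt(-94) - 129)*(-53) = (I*sqrt(94) - 129)*(-53) = (-129 + I*sqrt(94))*(-53) = 6837 - 53*I*sqrt(94)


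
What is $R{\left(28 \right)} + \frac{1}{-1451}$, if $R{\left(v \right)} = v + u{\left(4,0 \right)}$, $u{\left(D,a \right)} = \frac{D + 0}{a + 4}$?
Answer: $\frac{42078}{1451} \approx 28.999$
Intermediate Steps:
$u{\left(D,a \right)} = \frac{D}{4 + a}$
$R{\left(v \right)} = 1 + v$ ($R{\left(v \right)} = v + \frac{4}{4 + 0} = v + \frac{4}{4} = v + 4 \cdot \frac{1}{4} = v + 1 = 1 + v$)
$R{\left(28 \right)} + \frac{1}{-1451} = \left(1 + 28\right) + \frac{1}{-1451} = 29 - \frac{1}{1451} = \frac{42078}{1451}$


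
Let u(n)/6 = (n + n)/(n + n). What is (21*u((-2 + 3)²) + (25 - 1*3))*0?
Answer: 0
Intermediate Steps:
u(n) = 6 (u(n) = 6*((n + n)/(n + n)) = 6*((2*n)/((2*n))) = 6*((2*n)*(1/(2*n))) = 6*1 = 6)
(21*u((-2 + 3)²) + (25 - 1*3))*0 = (21*6 + (25 - 1*3))*0 = (126 + (25 - 3))*0 = (126 + 22)*0 = 148*0 = 0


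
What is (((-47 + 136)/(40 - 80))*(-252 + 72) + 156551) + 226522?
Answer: 766947/2 ≈ 3.8347e+5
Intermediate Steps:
(((-47 + 136)/(40 - 80))*(-252 + 72) + 156551) + 226522 = ((89/(-40))*(-180) + 156551) + 226522 = ((89*(-1/40))*(-180) + 156551) + 226522 = (-89/40*(-180) + 156551) + 226522 = (801/2 + 156551) + 226522 = 313903/2 + 226522 = 766947/2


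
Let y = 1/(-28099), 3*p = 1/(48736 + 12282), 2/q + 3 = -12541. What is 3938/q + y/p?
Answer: -694021205518/28099 ≈ -2.4699e+7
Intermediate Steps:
q = -1/6272 (q = 2/(-3 - 12541) = 2/(-12544) = 2*(-1/12544) = -1/6272 ≈ -0.00015944)
p = 1/183054 (p = 1/(3*(48736 + 12282)) = (1/3)/61018 = (1/3)*(1/61018) = 1/183054 ≈ 5.4629e-6)
y = -1/28099 ≈ -3.5588e-5
3938/q + y/p = 3938/(-1/6272) - 1/(28099*1/183054) = 3938*(-6272) - 1/28099*183054 = -24699136 - 183054/28099 = -694021205518/28099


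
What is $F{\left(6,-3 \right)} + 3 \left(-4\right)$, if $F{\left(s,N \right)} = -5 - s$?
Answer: $-23$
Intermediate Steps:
$F{\left(6,-3 \right)} + 3 \left(-4\right) = \left(-5 - 6\right) + 3 \left(-4\right) = \left(-5 - 6\right) - 12 = -11 - 12 = -23$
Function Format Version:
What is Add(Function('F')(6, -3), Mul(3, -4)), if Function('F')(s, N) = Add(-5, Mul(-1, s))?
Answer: -23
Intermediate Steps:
Add(Function('F')(6, -3), Mul(3, -4)) = Add(Add(-5, Mul(-1, 6)), Mul(3, -4)) = Add(Add(-5, -6), -12) = Add(-11, -12) = -23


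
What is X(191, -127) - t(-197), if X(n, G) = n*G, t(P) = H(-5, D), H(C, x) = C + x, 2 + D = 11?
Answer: -24261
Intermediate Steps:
D = 9 (D = -2 + 11 = 9)
t(P) = 4 (t(P) = -5 + 9 = 4)
X(n, G) = G*n
X(191, -127) - t(-197) = -127*191 - 1*4 = -24257 - 4 = -24261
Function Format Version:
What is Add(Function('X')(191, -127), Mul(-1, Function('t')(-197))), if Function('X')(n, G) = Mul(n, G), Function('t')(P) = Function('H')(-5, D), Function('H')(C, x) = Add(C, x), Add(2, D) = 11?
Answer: -24261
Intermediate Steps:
D = 9 (D = Add(-2, 11) = 9)
Function('t')(P) = 4 (Function('t')(P) = Add(-5, 9) = 4)
Function('X')(n, G) = Mul(G, n)
Add(Function('X')(191, -127), Mul(-1, Function('t')(-197))) = Add(Mul(-127, 191), Mul(-1, 4)) = Add(-24257, -4) = -24261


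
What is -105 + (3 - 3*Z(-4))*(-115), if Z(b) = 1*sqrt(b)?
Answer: -450 + 690*I ≈ -450.0 + 690.0*I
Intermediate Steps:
Z(b) = sqrt(b)
-105 + (3 - 3*Z(-4))*(-115) = -105 + (3 - 6*I)*(-115) = -105 + (-345 + 690*I) = -450 + 690*I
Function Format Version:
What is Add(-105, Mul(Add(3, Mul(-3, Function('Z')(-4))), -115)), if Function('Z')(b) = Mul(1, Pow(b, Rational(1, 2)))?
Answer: Add(-450, Mul(690, I)) ≈ Add(-450.00, Mul(690.00, I))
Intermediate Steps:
Function('Z')(b) = Pow(b, Rational(1, 2))
Add(-105, Mul(Add(3, Mul(-3, Function('Z')(-4))), -115)) = Add(-105, Mul(Add(3, Mul(-3, Pow(-4, Rational(1, 2)))), -115)) = Add(-105, Mul(Add(3, Mul(-3, Mul(2, I))), -115)) = Add(-105, Mul(Add(3, Mul(-6, I)), -115)) = Add(-105, Add(-345, Mul(690, I))) = Add(-450, Mul(690, I))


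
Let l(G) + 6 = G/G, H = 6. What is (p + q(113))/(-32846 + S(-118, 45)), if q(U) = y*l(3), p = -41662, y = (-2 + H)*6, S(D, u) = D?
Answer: 20891/16482 ≈ 1.2675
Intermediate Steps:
l(G) = -5 (l(G) = -6 + G/G = -6 + 1 = -5)
y = 24 (y = (-2 + 6)*6 = 4*6 = 24)
q(U) = -120 (q(U) = 24*(-5) = -120)
(p + q(113))/(-32846 + S(-118, 45)) = (-41662 - 120)/(-32846 - 118) = -41782/(-32964) = -41782*(-1/32964) = 20891/16482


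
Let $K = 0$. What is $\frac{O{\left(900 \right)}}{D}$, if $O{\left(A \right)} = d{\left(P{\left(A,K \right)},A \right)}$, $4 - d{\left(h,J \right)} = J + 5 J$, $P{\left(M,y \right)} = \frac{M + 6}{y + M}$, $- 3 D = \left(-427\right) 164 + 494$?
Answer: $- \frac{2698}{11589} \approx -0.23281$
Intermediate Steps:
$D = 23178$ ($D = - \frac{\left(-427\right) 164 + 494}{3} = - \frac{-70028 + 494}{3} = \left(- \frac{1}{3}\right) \left(-69534\right) = 23178$)
$P{\left(M,y \right)} = \frac{6 + M}{M + y}$
$d{\left(h,J \right)} = 4 - 6 J$ ($d{\left(h,J \right)} = 4 - \left(J + 5 J\right) = 4 - 6 J$)
$O{\left(A \right)} = 4 - 6 A$
$\frac{O{\left(900 \right)}}{D} = \frac{4 - 5400}{23178} = \left(4 - 5400\right) \frac{1}{23178} = \left(-5396\right) \frac{1}{23178} = - \frac{2698}{11589}$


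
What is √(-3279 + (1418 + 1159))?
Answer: 3*I*√78 ≈ 26.495*I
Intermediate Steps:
√(-3279 + (1418 + 1159)) = √(-3279 + 2577) = √(-702) = 3*I*√78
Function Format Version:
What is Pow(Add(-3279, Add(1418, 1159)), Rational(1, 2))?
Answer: Mul(3, I, Pow(78, Rational(1, 2))) ≈ Mul(26.495, I)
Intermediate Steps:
Pow(Add(-3279, Add(1418, 1159)), Rational(1, 2)) = Pow(Add(-3279, 2577), Rational(1, 2)) = Pow(-702, Rational(1, 2)) = Mul(3, I, Pow(78, Rational(1, 2)))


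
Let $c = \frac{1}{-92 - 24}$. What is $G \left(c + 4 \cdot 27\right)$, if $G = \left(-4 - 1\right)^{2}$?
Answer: $\frac{313175}{116} \approx 2699.8$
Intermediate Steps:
$c = - \frac{1}{116}$ ($c = \frac{1}{-116} = - \frac{1}{116} \approx -0.0086207$)
$G = 25$ ($G = \left(-5\right)^{2} = 25$)
$G \left(c + 4 \cdot 27\right) = 25 \left(- \frac{1}{116} + 4 \cdot 27\right) = 25 \left(- \frac{1}{116} + 108\right) = 25 \cdot \frac{12527}{116} = \frac{313175}{116}$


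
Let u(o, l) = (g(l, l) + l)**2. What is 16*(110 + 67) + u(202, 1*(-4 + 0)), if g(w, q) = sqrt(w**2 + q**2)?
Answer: 2880 - 32*sqrt(2) ≈ 2834.7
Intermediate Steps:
g(w, q) = sqrt(q**2 + w**2)
u(o, l) = (l + sqrt(2)*sqrt(l**2))**2 (u(o, l) = (sqrt(l**2 + l**2) + l)**2 = (sqrt(2*l**2) + l)**2 = (sqrt(2)*sqrt(l**2) + l)**2 = (l + sqrt(2)*sqrt(l**2))**2)
16*(110 + 67) + u(202, 1*(-4 + 0)) = 16*(110 + 67) + (1*(-4 + 0) + sqrt(2)*sqrt((1*(-4 + 0))**2))**2 = 16*177 + (1*(-4) + sqrt(2)*sqrt((1*(-4))**2))**2 = 2832 + (-4 + sqrt(2)*sqrt((-4)**2))**2 = 2832 + (-4 + sqrt(2)*sqrt(16))**2 = 2832 + (-4 + sqrt(2)*4)**2 = 2832 + (-4 + 4*sqrt(2))**2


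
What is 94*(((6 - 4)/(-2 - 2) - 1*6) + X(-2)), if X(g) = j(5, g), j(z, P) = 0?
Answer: -611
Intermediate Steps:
X(g) = 0
94*(((6 - 4)/(-2 - 2) - 1*6) + X(-2)) = 94*(((6 - 4)/(-2 - 2) - 1*6) + 0) = 94*((2/(-4) - 6) + 0) = 94*((2*(-¼) - 6) + 0) = 94*((-½ - 6) + 0) = 94*(-13/2 + 0) = 94*(-13/2) = -611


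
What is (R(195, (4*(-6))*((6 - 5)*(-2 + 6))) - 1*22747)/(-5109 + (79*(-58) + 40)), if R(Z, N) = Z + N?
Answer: 22648/9651 ≈ 2.3467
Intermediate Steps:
R(Z, N) = N + Z
(R(195, (4*(-6))*((6 - 5)*(-2 + 6))) - 1*22747)/(-5109 + (79*(-58) + 40)) = (((4*(-6))*((6 - 5)*(-2 + 6)) + 195) - 1*22747)/(-5109 + (79*(-58) + 40)) = ((-24*4 + 195) - 22747)/(-5109 + (-4582 + 40)) = ((-24*4 + 195) - 22747)/(-5109 - 4542) = ((-96 + 195) - 22747)/(-9651) = (99 - 22747)*(-1/9651) = -22648*(-1/9651) = 22648/9651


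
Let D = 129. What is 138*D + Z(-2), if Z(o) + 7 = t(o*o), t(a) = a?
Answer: 17799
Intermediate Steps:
Z(o) = -7 + o² (Z(o) = -7 + o*o = -7 + o²)
138*D + Z(-2) = 138*129 + (-7 + (-2)²) = 17802 + (-7 + 4) = 17802 - 3 = 17799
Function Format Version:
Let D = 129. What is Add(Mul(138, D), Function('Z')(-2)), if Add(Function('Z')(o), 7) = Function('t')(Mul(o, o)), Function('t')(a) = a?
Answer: 17799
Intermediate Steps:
Function('Z')(o) = Add(-7, Pow(o, 2)) (Function('Z')(o) = Add(-7, Mul(o, o)) = Add(-7, Pow(o, 2)))
Add(Mul(138, D), Function('Z')(-2)) = Add(Mul(138, 129), Add(-7, Pow(-2, 2))) = Add(17802, Add(-7, 4)) = Add(17802, -3) = 17799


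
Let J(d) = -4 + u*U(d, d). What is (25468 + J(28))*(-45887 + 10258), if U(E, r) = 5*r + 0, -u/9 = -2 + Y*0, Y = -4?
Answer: -997041936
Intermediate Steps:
u = 18 (u = -9*(-2 - 4*0) = -9*(-2 + 0) = -9*(-2) = 18)
U(E, r) = 5*r
J(d) = -4 + 90*d (J(d) = -4 + 18*(5*d) = -4 + 90*d)
(25468 + J(28))*(-45887 + 10258) = (25468 + (-4 + 90*28))*(-45887 + 10258) = (25468 + (-4 + 2520))*(-35629) = (25468 + 2516)*(-35629) = 27984*(-35629) = -997041936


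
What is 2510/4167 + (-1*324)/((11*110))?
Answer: 843496/2521035 ≈ 0.33458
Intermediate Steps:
2510/4167 + (-1*324)/((11*110)) = 2510*(1/4167) - 324/1210 = 2510/4167 - 324*1/1210 = 2510/4167 - 162/605 = 843496/2521035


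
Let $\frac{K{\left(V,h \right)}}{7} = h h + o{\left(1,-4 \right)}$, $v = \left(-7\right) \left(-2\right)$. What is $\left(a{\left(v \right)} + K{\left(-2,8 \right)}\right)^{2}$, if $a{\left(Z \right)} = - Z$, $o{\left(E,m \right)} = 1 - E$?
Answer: $188356$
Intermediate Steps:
$v = 14$
$K{\left(V,h \right)} = 7 h^{2}$ ($K{\left(V,h \right)} = 7 \left(h h + \left(1 - 1\right)\right) = 7 \left(h^{2} + \left(1 - 1\right)\right) = 7 \left(h^{2} + 0\right) = 7 h^{2}$)
$\left(a{\left(v \right)} + K{\left(-2,8 \right)}\right)^{2} = \left(\left(-1\right) 14 + 7 \cdot 8^{2}\right)^{2} = \left(-14 + 7 \cdot 64\right)^{2} = \left(-14 + 448\right)^{2} = 434^{2} = 188356$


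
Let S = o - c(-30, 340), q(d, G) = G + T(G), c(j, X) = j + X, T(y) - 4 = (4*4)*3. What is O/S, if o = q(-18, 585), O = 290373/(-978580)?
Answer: -96791/106665220 ≈ -0.00090743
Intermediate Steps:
T(y) = 52 (T(y) = 4 + (4*4)*3 = 4 + 16*3 = 4 + 48 = 52)
O = -290373/978580 (O = 290373*(-1/978580) = -290373/978580 ≈ -0.29673)
c(j, X) = X + j
q(d, G) = 52 + G (q(d, G) = G + 52 = 52 + G)
o = 637 (o = 52 + 585 = 637)
S = 327 (S = 637 - (340 - 30) = 637 - 1*310 = 637 - 310 = 327)
O/S = -290373/978580/327 = -290373/978580*1/327 = -96791/106665220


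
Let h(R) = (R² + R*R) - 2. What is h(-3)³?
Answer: 4096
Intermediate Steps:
h(R) = -2 + 2*R² (h(R) = (R² + R²) - 2 = 2*R² - 2 = -2 + 2*R²)
h(-3)³ = (-2 + 2*(-3)²)³ = (-2 + 2*9)³ = (-2 + 18)³ = 16³ = 4096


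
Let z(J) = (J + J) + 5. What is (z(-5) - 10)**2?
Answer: 225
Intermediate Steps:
z(J) = 5 + 2*J (z(J) = 2*J + 5 = 5 + 2*J)
(z(-5) - 10)**2 = ((5 + 2*(-5)) - 10)**2 = ((5 - 10) - 10)**2 = (-5 - 10)**2 = (-15)**2 = 225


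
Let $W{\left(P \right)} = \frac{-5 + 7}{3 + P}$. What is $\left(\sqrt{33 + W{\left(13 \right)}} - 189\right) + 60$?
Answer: $-129 + \frac{\sqrt{530}}{4} \approx -123.24$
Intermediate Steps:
$W{\left(P \right)} = \frac{2}{3 + P}$
$\left(\sqrt{33 + W{\left(13 \right)}} - 189\right) + 60 = \left(\sqrt{33 + \frac{2}{3 + 13}} - 189\right) + 60 = \left(\sqrt{33 + \frac{2}{16}} - 189\right) + 60 = \left(\sqrt{33 + 2 \cdot \frac{1}{16}} - 189\right) + 60 = \left(\sqrt{33 + \frac{1}{8}} - 189\right) + 60 = \left(\sqrt{\frac{265}{8}} - 189\right) + 60 = \left(\frac{\sqrt{530}}{4} - 189\right) + 60 = \left(-189 + \frac{\sqrt{530}}{4}\right) + 60 = -129 + \frac{\sqrt{530}}{4}$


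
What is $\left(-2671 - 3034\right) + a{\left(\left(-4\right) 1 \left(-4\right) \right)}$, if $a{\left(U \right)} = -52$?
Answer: $-5757$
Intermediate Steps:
$\left(-2671 - 3034\right) + a{\left(\left(-4\right) 1 \left(-4\right) \right)} = \left(-2671 - 3034\right) - 52 = -5705 - 52 = -5757$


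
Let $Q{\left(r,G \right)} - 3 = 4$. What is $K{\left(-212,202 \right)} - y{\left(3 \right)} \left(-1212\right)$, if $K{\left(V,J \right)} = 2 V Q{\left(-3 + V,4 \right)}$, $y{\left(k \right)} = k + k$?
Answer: $4304$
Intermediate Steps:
$y{\left(k \right)} = 2 k$
$Q{\left(r,G \right)} = 7$ ($Q{\left(r,G \right)} = 3 + 4 = 7$)
$K{\left(V,J \right)} = 14 V$ ($K{\left(V,J \right)} = 2 V 7 = 14 V$)
$K{\left(-212,202 \right)} - y{\left(3 \right)} \left(-1212\right) = 14 \left(-212\right) - 2 \cdot 3 \left(-1212\right) = -2968 - 6 \left(-1212\right) = -2968 - -7272 = -2968 + 7272 = 4304$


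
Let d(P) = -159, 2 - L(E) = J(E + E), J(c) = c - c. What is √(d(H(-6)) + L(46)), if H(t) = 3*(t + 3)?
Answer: I*√157 ≈ 12.53*I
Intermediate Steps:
J(c) = 0
L(E) = 2 (L(E) = 2 - 1*0 = 2 + 0 = 2)
H(t) = 9 + 3*t (H(t) = 3*(3 + t) = 9 + 3*t)
√(d(H(-6)) + L(46)) = √(-159 + 2) = √(-157) = I*√157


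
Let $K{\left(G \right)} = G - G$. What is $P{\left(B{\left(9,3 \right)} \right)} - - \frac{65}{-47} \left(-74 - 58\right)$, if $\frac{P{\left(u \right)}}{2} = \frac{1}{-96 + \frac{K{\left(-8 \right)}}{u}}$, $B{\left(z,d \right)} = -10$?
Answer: $\frac{411793}{2256} \approx 182.53$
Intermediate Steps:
$K{\left(G \right)} = 0$
$P{\left(u \right)} = - \frac{1}{48}$ ($P{\left(u \right)} = \frac{2}{-96 + \frac{0}{u}} = \frac{2}{-96 + 0} = \frac{2}{-96} = 2 \left(- \frac{1}{96}\right) = - \frac{1}{48}$)
$P{\left(B{\left(9,3 \right)} \right)} - - \frac{65}{-47} \left(-74 - 58\right) = - \frac{1}{48} - - \frac{65}{-47} \left(-74 - 58\right) = - \frac{1}{48} - \left(-65\right) \left(- \frac{1}{47}\right) \left(-132\right) = - \frac{1}{48} - \frac{65}{47} \left(-132\right) = - \frac{1}{48} - - \frac{8580}{47} = - \frac{1}{48} + \frac{8580}{47} = \frac{411793}{2256}$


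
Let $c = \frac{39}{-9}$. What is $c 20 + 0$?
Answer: $- \frac{260}{3} \approx -86.667$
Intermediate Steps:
$c = - \frac{13}{3}$ ($c = 39 \left(- \frac{1}{9}\right) = - \frac{13}{3} \approx -4.3333$)
$c 20 + 0 = \left(- \frac{13}{3}\right) 20 + 0 = - \frac{260}{3} + 0 = - \frac{260}{3}$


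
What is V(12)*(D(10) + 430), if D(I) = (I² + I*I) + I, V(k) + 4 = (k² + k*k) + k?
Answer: 189440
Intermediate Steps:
V(k) = -4 + k + 2*k² (V(k) = -4 + ((k² + k*k) + k) = -4 + ((k² + k²) + k) = -4 + (2*k² + k) = -4 + (k + 2*k²) = -4 + k + 2*k²)
D(I) = I + 2*I² (D(I) = (I² + I²) + I = 2*I² + I = I + 2*I²)
V(12)*(D(10) + 430) = (-4 + 12 + 2*12²)*(10*(1 + 2*10) + 430) = (-4 + 12 + 2*144)*(10*(1 + 20) + 430) = (-4 + 12 + 288)*(10*21 + 430) = 296*(210 + 430) = 296*640 = 189440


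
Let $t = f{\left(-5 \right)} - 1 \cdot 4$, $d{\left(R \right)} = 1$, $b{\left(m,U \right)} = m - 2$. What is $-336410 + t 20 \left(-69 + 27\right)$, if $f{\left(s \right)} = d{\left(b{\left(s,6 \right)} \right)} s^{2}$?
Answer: $-354050$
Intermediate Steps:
$b{\left(m,U \right)} = -2 + m$ ($b{\left(m,U \right)} = m - 2 = -2 + m$)
$f{\left(s \right)} = s^{2}$ ($f{\left(s \right)} = 1 s^{2} = s^{2}$)
$t = 21$ ($t = \left(-5\right)^{2} - 1 \cdot 4 = 25 - 4 = 21$)
$-336410 + t 20 \left(-69 + 27\right) = -336410 + 21 \cdot 20 \left(-69 + 27\right) = -336410 + 21 \cdot 20 \left(-42\right) = -336410 + 21 \left(-840\right) = -336410 - 17640 = -354050$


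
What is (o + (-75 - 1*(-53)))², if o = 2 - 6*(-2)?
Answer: 64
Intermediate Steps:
o = 14 (o = 2 + 12 = 14)
(o + (-75 - 1*(-53)))² = (14 + (-75 - 1*(-53)))² = (14 + (-75 + 53))² = (14 - 22)² = (-8)² = 64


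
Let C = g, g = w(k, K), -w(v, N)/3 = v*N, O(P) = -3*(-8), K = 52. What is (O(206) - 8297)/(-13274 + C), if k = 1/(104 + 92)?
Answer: 405377/650465 ≈ 0.62321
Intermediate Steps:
k = 1/196 ≈ 0.0051020
O(P) = 24
w(v, N) = -3*N*v (w(v, N) = -3*v*N = -3*N*v)
g = -39/49 (g = -3*52*1/196 = -39/49 ≈ -0.79592)
C = -39/49 ≈ -0.79592
(O(206) - 8297)/(-13274 + C) = (24 - 8297)/(-13274 - 39/49) = -8273/(-650465/49) = -8273*(-49/650465) = 405377/650465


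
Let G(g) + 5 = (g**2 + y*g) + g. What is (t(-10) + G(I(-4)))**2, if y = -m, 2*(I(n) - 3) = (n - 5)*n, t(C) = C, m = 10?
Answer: 56169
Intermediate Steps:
I(n) = 3 + n*(-5 + n)/2 (I(n) = 3 + ((n - 5)*n)/2 = 3 + ((-5 + n)*n)/2 = 3 + (n*(-5 + n))/2 = 3 + n*(-5 + n)/2)
y = -10 (y = -1*10 = -10)
G(g) = -5 + g**2 - 9*g (G(g) = -5 + ((g**2 - 10*g) + g) = -5 + (g**2 - 9*g) = -5 + g**2 - 9*g)
(t(-10) + G(I(-4)))**2 = (-10 + (-5 + (3 + (1/2)*(-4)**2 - 5/2*(-4))**2 - 9*(3 + (1/2)*(-4)**2 - 5/2*(-4))))**2 = (-10 + (-5 + (3 + (1/2)*16 + 10)**2 - 9*(3 + (1/2)*16 + 10)))**2 = (-10 + (-5 + (3 + 8 + 10)**2 - 9*(3 + 8 + 10)))**2 = (-10 + (-5 + 21**2 - 9*21))**2 = (-10 + (-5 + 441 - 189))**2 = (-10 + 247)**2 = 237**2 = 56169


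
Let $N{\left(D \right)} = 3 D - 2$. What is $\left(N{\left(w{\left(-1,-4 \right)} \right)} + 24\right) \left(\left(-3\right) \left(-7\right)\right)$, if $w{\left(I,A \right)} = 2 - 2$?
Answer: $462$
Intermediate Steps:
$w{\left(I,A \right)} = 0$
$N{\left(D \right)} = -2 + 3 D$
$\left(N{\left(w{\left(-1,-4 \right)} \right)} + 24\right) \left(\left(-3\right) \left(-7\right)\right) = \left(\left(-2 + 3 \cdot 0\right) + 24\right) \left(\left(-3\right) \left(-7\right)\right) = \left(\left(-2 + 0\right) + 24\right) 21 = \left(-2 + 24\right) 21 = 22 \cdot 21 = 462$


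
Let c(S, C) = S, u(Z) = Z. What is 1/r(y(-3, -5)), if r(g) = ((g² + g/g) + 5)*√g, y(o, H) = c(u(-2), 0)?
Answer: -I*√2/20 ≈ -0.070711*I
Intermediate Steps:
y(o, H) = -2
r(g) = √g*(6 + g²) (r(g) = ((g² + 1) + 5)*√g = ((1 + g²) + 5)*√g = (6 + g²)*√g = √g*(6 + g²))
1/r(y(-3, -5)) = 1/(√(-2)*(6 + (-2)²)) = 1/((I*√2)*(6 + 4)) = 1/((I*√2)*10) = 1/(10*I*√2) = -I*√2/20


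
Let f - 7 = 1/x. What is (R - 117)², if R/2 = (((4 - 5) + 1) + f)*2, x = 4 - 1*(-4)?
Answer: 31329/4 ≈ 7832.3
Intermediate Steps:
x = 8 (x = 4 + 4 = 8)
f = 57/8 (f = 7 + 1/8 = 7 + ⅛ = 57/8 ≈ 7.1250)
R = 57/2 (R = 2*((((4 - 5) + 1) + 57/8)*2) = 2*(((-1 + 1) + 57/8)*2) = 2*((0 + 57/8)*2) = 2*((57/8)*2) = 2*(57/4) = 57/2 ≈ 28.500)
(R - 117)² = (57/2 - 117)² = (-177/2)² = 31329/4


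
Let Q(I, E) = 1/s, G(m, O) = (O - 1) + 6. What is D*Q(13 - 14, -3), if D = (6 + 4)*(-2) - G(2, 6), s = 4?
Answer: -31/4 ≈ -7.7500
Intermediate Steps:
G(m, O) = 5 + O (G(m, O) = (-1 + O) + 6 = 5 + O)
D = -31 (D = (6 + 4)*(-2) - (5 + 6) = 10*(-2) - 1*11 = -20 - 11 = -31)
Q(I, E) = 1/4
D*Q(13 - 14, -3) = -31*1/4 = -31/4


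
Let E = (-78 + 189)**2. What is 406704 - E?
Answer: 394383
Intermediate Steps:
E = 12321 (E = 111**2 = 12321)
406704 - E = 406704 - 1*12321 = 406704 - 12321 = 394383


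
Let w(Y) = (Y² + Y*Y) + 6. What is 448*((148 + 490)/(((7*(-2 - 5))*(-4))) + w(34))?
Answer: 7279456/7 ≈ 1.0399e+6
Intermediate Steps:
w(Y) = 6 + 2*Y² (w(Y) = (Y² + Y²) + 6 = 2*Y² + 6 = 6 + 2*Y²)
448*((148 + 490)/(((7*(-2 - 5))*(-4))) + w(34)) = 448*((148 + 490)/(((7*(-2 - 5))*(-4))) + (6 + 2*34²)) = 448*(638/(((7*(-7))*(-4))) + (6 + 2*1156)) = 448*(638/((-49*(-4))) + (6 + 2312)) = 448*(638/196 + 2318) = 448*(638*(1/196) + 2318) = 448*(319/98 + 2318) = 448*(227483/98) = 7279456/7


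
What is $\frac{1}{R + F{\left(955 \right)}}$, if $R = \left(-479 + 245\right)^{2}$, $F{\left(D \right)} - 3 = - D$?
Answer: $\frac{1}{53804} \approx 1.8586 \cdot 10^{-5}$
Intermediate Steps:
$F{\left(D \right)} = 3 - D$
$R = 54756$ ($R = \left(-234\right)^{2} = 54756$)
$\frac{1}{R + F{\left(955 \right)}} = \frac{1}{54756 + \left(3 - 955\right)} = \frac{1}{54756 - 952} = \frac{1}{53804}$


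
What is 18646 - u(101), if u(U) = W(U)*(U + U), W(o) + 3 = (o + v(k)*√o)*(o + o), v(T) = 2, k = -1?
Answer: -4101952 - 81608*√101 ≈ -4.9221e+6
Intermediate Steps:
W(o) = -3 + 2*o*(o + 2*√o) (W(o) = -3 + (o + 2*√o)*(o + o) = -3 + (o + 2*√o)*(2*o) = -3 + 2*o*(o + 2*√o))
u(U) = 2*U*(-3 + 2*U² + 4*U^(3/2)) (u(U) = (-3 + 2*U² + 4*U^(3/2))*(U + U) = (-3 + 2*U² + 4*U^(3/2))*(2*U) = 2*U*(-3 + 2*U² + 4*U^(3/2)))
18646 - u(101) = 18646 - (-6*101 + 4*101³ + 8*101^(5/2)) = 18646 - (-606 + 4*1030301 + 8*(10201*√101)) = 18646 - (-606 + 4121204 + 81608*√101) = 18646 - (4120598 + 81608*√101) = 18646 + (-4120598 - 81608*√101) = -4101952 - 81608*√101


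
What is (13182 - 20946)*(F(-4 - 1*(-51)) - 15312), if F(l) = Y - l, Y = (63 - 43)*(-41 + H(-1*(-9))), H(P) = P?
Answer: 124216236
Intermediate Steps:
Y = -640 (Y = (63 - 43)*(-41 - 1*(-9)) = 20*(-41 + 9) = 20*(-32) = -640)
F(l) = -640 - l
(13182 - 20946)*(F(-4 - 1*(-51)) - 15312) = (13182 - 20946)*((-640 - (-4 - 1*(-51))) - 15312) = -7764*((-640 - (-4 + 51)) - 15312) = -7764*((-640 - 1*47) - 15312) = -7764*((-640 - 47) - 15312) = -7764*(-687 - 15312) = -7764*(-15999) = 124216236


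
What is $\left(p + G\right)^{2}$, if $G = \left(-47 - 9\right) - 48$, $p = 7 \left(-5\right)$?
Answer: $19321$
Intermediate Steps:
$p = -35$
$G = -104$ ($G = -56 - 48 = -104$)
$\left(p + G\right)^{2} = \left(-35 - 104\right)^{2} = \left(-139\right)^{2} = 19321$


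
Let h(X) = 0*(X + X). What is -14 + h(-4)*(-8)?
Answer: -14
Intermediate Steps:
h(X) = 0 (h(X) = 0*(2*X) = 0)
-14 + h(-4)*(-8) = -14 + 0*(-8) = -14 + 0 = -14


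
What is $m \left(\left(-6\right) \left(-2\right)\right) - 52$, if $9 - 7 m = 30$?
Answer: $-88$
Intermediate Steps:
$m = -3$ ($m = \frac{9}{7} - \frac{30}{7} = -3$)
$m \left(\left(-6\right) \left(-2\right)\right) - 52 = - 3 \left(\left(-6\right) \left(-2\right)\right) - 52 = \left(-3\right) 12 - 52 = -36 - 52 = -88$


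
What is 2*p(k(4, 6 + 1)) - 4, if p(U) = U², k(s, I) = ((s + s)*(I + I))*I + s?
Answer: 1241884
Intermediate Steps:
k(s, I) = s + 4*s*I² (k(s, I) = ((2*s)*(2*I))*I + s = (4*I*s)*I + s = 4*s*I² + s = s + 4*s*I²)
2*p(k(4, 6 + 1)) - 4 = 2*(4*(1 + 4*(6 + 1)²))² - 4 = 2*(4*(1 + 4*7²))² - 4 = 2*(4*(1 + 4*49))² - 4 = 2*(4*(1 + 196))² - 4 = 2*(4*197)² - 4 = 2*788² - 4 = 2*620944 - 4 = 1241888 - 4 = 1241884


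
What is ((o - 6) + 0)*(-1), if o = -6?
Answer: 12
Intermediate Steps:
((o - 6) + 0)*(-1) = ((-6 - 6) + 0)*(-1) = (-12 + 0)*(-1) = -12*(-1) = 12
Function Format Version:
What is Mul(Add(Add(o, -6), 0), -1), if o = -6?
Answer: 12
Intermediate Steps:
Mul(Add(Add(o, -6), 0), -1) = Mul(Add(Add(-6, -6), 0), -1) = Mul(Add(-12, 0), -1) = Mul(-12, -1) = 12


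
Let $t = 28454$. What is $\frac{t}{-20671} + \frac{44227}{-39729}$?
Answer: $- \frac{2044665283}{821238159} \approx -2.4897$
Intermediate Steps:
$\frac{t}{-20671} + \frac{44227}{-39729} = \frac{28454}{-20671} + \frac{44227}{-39729} = 28454 \left(- \frac{1}{20671}\right) + 44227 \left(- \frac{1}{39729}\right) = - \frac{28454}{20671} - \frac{44227}{39729} = - \frac{2044665283}{821238159}$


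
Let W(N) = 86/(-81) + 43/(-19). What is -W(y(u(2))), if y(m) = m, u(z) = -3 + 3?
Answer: 5117/1539 ≈ 3.3249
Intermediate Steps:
u(z) = 0
W(N) = -5117/1539 (W(N) = 86*(-1/81) + 43*(-1/19) = -86/81 - 43/19 = -5117/1539)
-W(y(u(2))) = -1*(-5117/1539) = 5117/1539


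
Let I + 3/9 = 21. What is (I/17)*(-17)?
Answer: -62/3 ≈ -20.667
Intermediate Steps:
I = 62/3 (I = -1/3 + 21 = 62/3 ≈ 20.667)
(I/17)*(-17) = ((62/3)/17)*(-17) = ((1/17)*(62/3))*(-17) = (62/51)*(-17) = -62/3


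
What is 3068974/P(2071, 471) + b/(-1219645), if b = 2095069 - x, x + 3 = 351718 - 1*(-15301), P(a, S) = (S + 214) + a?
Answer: 1869148140081/1680670810 ≈ 1112.1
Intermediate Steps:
P(a, S) = 214 + S + a (P(a, S) = (214 + S) + a = 214 + S + a)
x = 367016 (x = -3 + (351718 - 1*(-15301)) = -3 + (351718 + 15301) = -3 + 367019 = 367016)
b = 1728053 (b = 2095069 - 1*367016 = 2095069 - 367016 = 1728053)
3068974/P(2071, 471) + b/(-1219645) = 3068974/(214 + 471 + 2071) + 1728053/(-1219645) = 3068974/2756 + 1728053*(-1/1219645) = 3068974*(1/2756) - 1728053/1219645 = 1534487/1378 - 1728053/1219645 = 1869148140081/1680670810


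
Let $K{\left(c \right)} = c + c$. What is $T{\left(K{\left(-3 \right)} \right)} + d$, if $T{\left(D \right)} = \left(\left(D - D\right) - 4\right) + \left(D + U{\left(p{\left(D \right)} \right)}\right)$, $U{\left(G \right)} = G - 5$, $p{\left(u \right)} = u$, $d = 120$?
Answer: $99$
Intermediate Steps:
$K{\left(c \right)} = 2 c$
$U{\left(G \right)} = -5 + G$ ($U{\left(G \right)} = G - 5 = -5 + G$)
$T{\left(D \right)} = -9 + 2 D$ ($T{\left(D \right)} = \left(\left(D - D\right) - 4\right) + \left(D + \left(-5 + D\right)\right) = \left(0 - 4\right) + \left(-5 + 2 D\right) = -4 + \left(-5 + 2 D\right) = -9 + 2 D$)
$T{\left(K{\left(-3 \right)} \right)} + d = \left(-9 + 2 \cdot 2 \left(-3\right)\right) + 120 = \left(-9 + 2 \left(-6\right)\right) + 120 = \left(-9 - 12\right) + 120 = -21 + 120 = 99$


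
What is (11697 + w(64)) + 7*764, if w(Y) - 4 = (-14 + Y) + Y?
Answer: 17163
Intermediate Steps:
w(Y) = -10 + 2*Y (w(Y) = 4 + ((-14 + Y) + Y) = 4 + (-14 + 2*Y) = -10 + 2*Y)
(11697 + w(64)) + 7*764 = (11697 + (-10 + 2*64)) + 7*764 = (11697 + (-10 + 128)) + 5348 = (11697 + 118) + 5348 = 11815 + 5348 = 17163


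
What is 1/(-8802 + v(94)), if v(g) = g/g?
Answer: -1/8801 ≈ -0.00011362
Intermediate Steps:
v(g) = 1
1/(-8802 + v(94)) = 1/(-8802 + 1) = 1/(-8801) = -1/8801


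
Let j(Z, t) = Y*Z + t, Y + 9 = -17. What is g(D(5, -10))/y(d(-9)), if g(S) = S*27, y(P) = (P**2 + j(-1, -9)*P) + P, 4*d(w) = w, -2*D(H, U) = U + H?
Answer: -40/21 ≈ -1.9048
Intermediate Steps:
Y = -26 (Y = -9 - 17 = -26)
j(Z, t) = t - 26*Z (j(Z, t) = -26*Z + t = t - 26*Z)
D(H, U) = -H/2 - U/2 (D(H, U) = -(U + H)/2 = -(H + U)/2 = -H/2 - U/2)
d(w) = w/4
y(P) = P**2 + 18*P (y(P) = (P**2 + (-9 - 26*(-1))*P) + P = (P**2 + (-9 + 26)*P) + P = (P**2 + 17*P) + P = P**2 + 18*P)
g(S) = 27*S
g(D(5, -10))/y(d(-9)) = (27*(-1/2*5 - 1/2*(-10)))/((((1/4)*(-9))*(18 + (1/4)*(-9)))) = (27*(-5/2 + 5))/((-9*(18 - 9/4)/4)) = (27*(5/2))/((-9/4*63/4)) = 135/(2*(-567/16)) = (135/2)*(-16/567) = -40/21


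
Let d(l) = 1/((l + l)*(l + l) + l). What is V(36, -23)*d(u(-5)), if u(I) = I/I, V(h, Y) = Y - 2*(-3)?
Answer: -17/5 ≈ -3.4000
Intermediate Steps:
V(h, Y) = 6 + Y (V(h, Y) = Y + 6 = 6 + Y)
u(I) = 1
d(l) = 1/(l + 4*l²) (d(l) = 1/((2*l)*(2*l) + l) = 1/(4*l² + l) = 1/(l + 4*l²))
V(36, -23)*d(u(-5)) = (6 - 23)*(1/(1*(1 + 4*1))) = -17/(1 + 4) = -17/5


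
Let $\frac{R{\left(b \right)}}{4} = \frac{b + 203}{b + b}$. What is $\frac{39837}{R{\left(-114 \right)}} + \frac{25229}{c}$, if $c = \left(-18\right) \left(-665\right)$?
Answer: $- \frac{27178141349}{1065330} \approx -25511.0$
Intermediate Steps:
$c = 11970$
$R{\left(b \right)} = \frac{2 \left(203 + b\right)}{b}$ ($R{\left(b \right)} = 4 \frac{b + 203}{b + b} = 4 \frac{203 + b}{2 b} = \frac{2 \left(203 + b\right)}{b}$)
$\frac{39837}{R{\left(-114 \right)}} + \frac{25229}{c} = \frac{39837}{2 + \frac{406}{-114}} + \frac{25229}{11970} = \frac{39837}{2 + 406 \left(- \frac{1}{114}\right)} + 25229 \cdot \frac{1}{11970} = \frac{39837}{2 - \frac{203}{57}} + \frac{25229}{11970} = \frac{39837}{- \frac{89}{57}} + \frac{25229}{11970} = 39837 \left(- \frac{57}{89}\right) + \frac{25229}{11970} = - \frac{2270709}{89} + \frac{25229}{11970} = - \frac{27178141349}{1065330}$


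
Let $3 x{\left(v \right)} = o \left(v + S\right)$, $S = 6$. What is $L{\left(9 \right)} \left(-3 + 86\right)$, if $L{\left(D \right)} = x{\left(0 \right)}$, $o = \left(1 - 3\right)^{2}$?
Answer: $664$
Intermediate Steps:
$o = 4$ ($o = \left(-2\right)^{2} = 4$)
$x{\left(v \right)} = 8 + \frac{4 v}{3}$ ($x{\left(v \right)} = \frac{4 \left(v + 6\right)}{3} = \frac{4 \left(6 + v\right)}{3} = \frac{24 + 4 v}{3} = 8 + \frac{4 v}{3}$)
$L{\left(D \right)} = 8$ ($L{\left(D \right)} = 8 + \frac{4}{3} \cdot 0 = 8 + 0 = 8$)
$L{\left(9 \right)} \left(-3 + 86\right) = 8 \left(-3 + 86\right) = 8 \cdot 83 = 664$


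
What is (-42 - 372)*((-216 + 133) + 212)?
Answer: -53406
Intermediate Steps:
(-42 - 372)*((-216 + 133) + 212) = -414*(-83 + 212) = -414*129 = -53406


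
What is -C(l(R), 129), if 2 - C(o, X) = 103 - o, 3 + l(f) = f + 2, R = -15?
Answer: 117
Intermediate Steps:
l(f) = -1 + f (l(f) = -3 + (f + 2) = -3 + (2 + f) = -1 + f)
C(o, X) = -101 + o (C(o, X) = 2 - (103 - o) = 2 + (-103 + o) = -101 + o)
-C(l(R), 129) = -(-101 + (-1 - 15)) = -(-101 - 16) = -1*(-117) = 117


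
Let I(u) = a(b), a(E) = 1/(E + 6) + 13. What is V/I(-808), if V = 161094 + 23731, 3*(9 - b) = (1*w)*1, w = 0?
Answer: 2772375/196 ≈ 14145.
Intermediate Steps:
b = 9 (b = 9 - 1*0/3 = 9 - 0 = 9 - 1/3*0 = 9 + 0 = 9)
a(E) = 13 + 1/(6 + E) (a(E) = 1/(6 + E) + 13 = 13 + 1/(6 + E))
I(u) = 196/15 (I(u) = (79 + 13*9)/(6 + 9) = (79 + 117)/15 = (1/15)*196 = 196/15)
V = 184825
V/I(-808) = 184825/(196/15) = 184825*(15/196) = 2772375/196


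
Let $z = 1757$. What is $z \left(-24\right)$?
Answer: $-42168$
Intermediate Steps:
$z \left(-24\right) = 1757 \left(-24\right) = -42168$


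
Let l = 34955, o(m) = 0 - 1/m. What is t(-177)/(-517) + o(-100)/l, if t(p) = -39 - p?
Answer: -482378483/1807173500 ≈ -0.26692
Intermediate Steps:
o(m) = -1/m
t(-177)/(-517) + o(-100)/l = (-39 - 1*(-177))/(-517) - 1/(-100)/34955 = (-39 + 177)*(-1/517) - 1*(-1/100)*(1/34955) = 138*(-1/517) + (1/100)*(1/34955) = -138/517 + 1/3495500 = -482378483/1807173500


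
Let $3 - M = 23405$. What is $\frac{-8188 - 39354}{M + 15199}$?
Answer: $\frac{47542}{8203} \approx 5.7957$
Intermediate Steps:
$M = -23402$ ($M = 3 - 23405 = -23402$)
$\frac{-8188 - 39354}{M + 15199} = \frac{-8188 - 39354}{-23402 + 15199} = - \frac{47542}{-8203} = \left(-47542\right) \left(- \frac{1}{8203}\right) = \frac{47542}{8203}$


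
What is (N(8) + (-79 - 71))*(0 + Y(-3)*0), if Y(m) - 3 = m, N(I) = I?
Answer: 0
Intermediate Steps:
Y(m) = 3 + m
(N(8) + (-79 - 71))*(0 + Y(-3)*0) = (8 + (-79 - 71))*(0 + (3 - 3)*0) = (8 - 150)*(0 + 0*0) = -142*(0 + 0) = -142*0 = 0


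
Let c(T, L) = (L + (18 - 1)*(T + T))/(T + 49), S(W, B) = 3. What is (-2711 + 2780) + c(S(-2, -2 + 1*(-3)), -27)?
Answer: 3663/52 ≈ 70.442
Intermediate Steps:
c(T, L) = (L + 34*T)/(49 + T) (c(T, L) = (L + 17*(2*T))/(49 + T) = (L + 34*T)/(49 + T))
(-2711 + 2780) + c(S(-2, -2 + 1*(-3)), -27) = (-2711 + 2780) + (-27 + 34*3)/(49 + 3) = 69 + (-27 + 102)/52 = 69 + (1/52)*75 = 69 + 75/52 = 3663/52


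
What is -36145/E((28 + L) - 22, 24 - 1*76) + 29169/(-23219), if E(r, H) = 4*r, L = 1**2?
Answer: -120009641/92876 ≈ -1292.1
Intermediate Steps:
L = 1
-36145/E((28 + L) - 22, 24 - 1*76) + 29169/(-23219) = -36145*1/(4*((28 + 1) - 22)) + 29169/(-23219) = -36145*1/(4*(29 - 22)) + 29169*(-1/23219) = -36145/(4*7) - 4167/3317 = -36145/28 - 4167/3317 = -120009641/92876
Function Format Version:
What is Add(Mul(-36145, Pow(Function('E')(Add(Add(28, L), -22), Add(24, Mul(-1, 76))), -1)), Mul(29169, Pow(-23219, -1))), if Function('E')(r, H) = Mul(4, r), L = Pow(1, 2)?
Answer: Rational(-120009641, 92876) ≈ -1292.1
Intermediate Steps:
L = 1
Add(Mul(-36145, Pow(Function('E')(Add(Add(28, L), -22), Add(24, Mul(-1, 76))), -1)), Mul(29169, Pow(-23219, -1))) = Add(Mul(-36145, Pow(Mul(4, Add(Add(28, 1), -22)), -1)), Mul(29169, Pow(-23219, -1))) = Add(Mul(-36145, Pow(Mul(4, Add(29, -22)), -1)), Mul(29169, Rational(-1, 23219))) = Add(Mul(-36145, Pow(Mul(4, 7), -1)), Rational(-4167, 3317)) = Add(Mul(-36145, Pow(28, -1)), Rational(-4167, 3317)) = Add(Mul(-36145, Rational(1, 28)), Rational(-4167, 3317)) = Add(Rational(-36145, 28), Rational(-4167, 3317)) = Rational(-120009641, 92876)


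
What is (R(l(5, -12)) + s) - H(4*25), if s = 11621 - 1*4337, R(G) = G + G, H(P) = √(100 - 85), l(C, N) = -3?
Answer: 7278 - √15 ≈ 7274.1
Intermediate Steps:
H(P) = √15
R(G) = 2*G
s = 7284 (s = 11621 - 4337 = 7284)
(R(l(5, -12)) + s) - H(4*25) = (2*(-3) + 7284) - √15 = (-6 + 7284) - √15 = 7278 - √15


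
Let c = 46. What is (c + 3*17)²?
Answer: 9409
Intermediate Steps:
(c + 3*17)² = (46 + 3*17)² = (46 + 51)² = 97² = 9409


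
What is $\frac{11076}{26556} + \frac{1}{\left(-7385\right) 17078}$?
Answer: $\frac{116409708477}{279105839390} \approx 0.41708$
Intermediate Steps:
$\frac{11076}{26556} + \frac{1}{\left(-7385\right) 17078} = 11076 \cdot \frac{1}{26556} - \frac{1}{126121030} = \frac{923}{2213} - \frac{1}{126121030} = \frac{116409708477}{279105839390}$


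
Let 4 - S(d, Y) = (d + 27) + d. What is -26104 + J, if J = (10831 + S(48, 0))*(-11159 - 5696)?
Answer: -180576864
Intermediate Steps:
S(d, Y) = -23 - 2*d (S(d, Y) = 4 - ((d + 27) + d) = 4 - ((27 + d) + d) = 4 - (27 + 2*d) = 4 + (-27 - 2*d) = -23 - 2*d)
J = -180550760 (J = (10831 + (-23 - 2*48))*(-11159 - 5696) = (10831 + (-23 - 96))*(-16855) = (10831 - 119)*(-16855) = 10712*(-16855) = -180550760)
-26104 + J = -26104 - 180550760 = -180576864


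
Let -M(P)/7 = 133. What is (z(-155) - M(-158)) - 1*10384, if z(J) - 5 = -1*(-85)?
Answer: -9363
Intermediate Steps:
z(J) = 90 (z(J) = 5 - 1*(-85) = 5 + 85 = 90)
M(P) = -931 (M(P) = -7*133 = -931)
(z(-155) - M(-158)) - 1*10384 = (90 - 1*(-931)) - 1*10384 = (90 + 931) - 10384 = 1021 - 10384 = -9363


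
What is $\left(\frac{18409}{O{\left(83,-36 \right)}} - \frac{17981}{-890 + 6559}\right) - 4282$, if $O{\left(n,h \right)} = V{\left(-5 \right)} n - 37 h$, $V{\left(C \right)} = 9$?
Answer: $- \frac{50400035860}{11785851} \approx -4276.3$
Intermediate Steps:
$O{\left(n,h \right)} = - 37 h + 9 n$ ($O{\left(n,h \right)} = 9 n - 37 h = - 37 h + 9 n$)
$\left(\frac{18409}{O{\left(83,-36 \right)}} - \frac{17981}{-890 + 6559}\right) - 4282 = \left(\frac{18409}{\left(-37\right) \left(-36\right) + 9 \cdot 83} - \frac{17981}{-890 + 6559}\right) - 4282 = \left(\frac{18409}{1332 + 747} - \frac{17981}{5669}\right) - 4282 = \left(\frac{18409}{2079} - \frac{17981}{5669}\right) - 4282 = \frac{66978122}{11785851} - 4282 = - \frac{50400035860}{11785851}$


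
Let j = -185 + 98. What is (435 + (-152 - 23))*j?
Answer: -22620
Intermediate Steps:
j = -87
(435 + (-152 - 23))*j = (435 + (-152 - 23))*(-87) = (435 - 175)*(-87) = 260*(-87) = -22620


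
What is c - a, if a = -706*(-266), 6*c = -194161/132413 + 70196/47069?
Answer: -7022684782580833/37395284982 ≈ -1.8780e+5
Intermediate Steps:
c = 155898839/37395284982 (c = (-194161/132413 + 70196/47069)/6 = (⅙)*(155898839/6232547497) = 155898839/37395284982 ≈ 0.0041689)
a = 187796
c - a = 155898839/37395284982 - 1*187796 = 155898839/37395284982 - 187796 = -7022684782580833/37395284982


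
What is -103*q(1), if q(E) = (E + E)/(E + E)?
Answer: -103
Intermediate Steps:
q(E) = 1 (q(E) = (2*E)/((2*E)) = (2*E)*(1/(2*E)) = 1)
-103*q(1) = -103*1 = -103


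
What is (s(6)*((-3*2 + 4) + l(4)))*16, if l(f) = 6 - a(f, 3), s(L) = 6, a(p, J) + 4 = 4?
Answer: 384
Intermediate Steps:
a(p, J) = 0 (a(p, J) = -4 + 4 = 0)
l(f) = 6 (l(f) = 6 - 1*0 = 6 + 0 = 6)
(s(6)*((-3*2 + 4) + l(4)))*16 = (6*((-3*2 + 4) + 6))*16 = (6*((-6 + 4) + 6))*16 = (6*(-2 + 6))*16 = (6*4)*16 = 24*16 = 384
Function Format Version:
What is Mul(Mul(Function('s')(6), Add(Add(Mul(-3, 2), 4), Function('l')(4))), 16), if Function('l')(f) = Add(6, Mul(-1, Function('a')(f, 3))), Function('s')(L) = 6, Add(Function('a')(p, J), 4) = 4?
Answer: 384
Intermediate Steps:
Function('a')(p, J) = 0 (Function('a')(p, J) = Add(-4, 4) = 0)
Function('l')(f) = 6 (Function('l')(f) = Add(6, Mul(-1, 0)) = Add(6, 0) = 6)
Mul(Mul(Function('s')(6), Add(Add(Mul(-3, 2), 4), Function('l')(4))), 16) = Mul(Mul(6, Add(Add(Mul(-3, 2), 4), 6)), 16) = Mul(Mul(6, Add(Add(-6, 4), 6)), 16) = Mul(Mul(6, Add(-2, 6)), 16) = Mul(Mul(6, 4), 16) = Mul(24, 16) = 384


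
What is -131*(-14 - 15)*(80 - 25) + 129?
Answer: 209074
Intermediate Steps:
-131*(-14 - 15)*(80 - 25) + 129 = -(-3799)*55 + 129 = -131*(-1595) + 129 = 208945 + 129 = 209074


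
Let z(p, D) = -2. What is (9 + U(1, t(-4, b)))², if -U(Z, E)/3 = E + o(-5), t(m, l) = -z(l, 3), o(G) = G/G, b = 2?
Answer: 0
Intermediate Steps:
o(G) = 1
t(m, l) = 2 (t(m, l) = -1*(-2) = 2)
U(Z, E) = -3 - 3*E (U(Z, E) = -3*(E + 1) = -3*(1 + E) = -3 - 3*E)
(9 + U(1, t(-4, b)))² = (9 + (-3 - 3*2))² = (9 + (-3 - 6))² = (9 - 9)² = 0² = 0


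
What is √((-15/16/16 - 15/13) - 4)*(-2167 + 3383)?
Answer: 76*I*√225511/13 ≈ 2776.2*I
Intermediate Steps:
√((-15/16/16 - 15/13) - 4)*(-2167 + 3383) = √((-15*1/16*(1/16) - 15*1/13) - 4)*1216 = √((-15/16*1/16 - 15/13) - 4)*1216 = √((-15/256 - 15/13) - 4)*1216 = √(-4035/3328 - 4)*1216 = √(-17347/3328)*1216 = (I*√225511/208)*1216 = 76*I*√225511/13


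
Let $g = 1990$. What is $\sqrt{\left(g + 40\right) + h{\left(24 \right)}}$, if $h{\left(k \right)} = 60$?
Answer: $\sqrt{2090} \approx 45.716$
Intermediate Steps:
$\sqrt{\left(g + 40\right) + h{\left(24 \right)}} = \sqrt{\left(1990 + 40\right) + 60} = \sqrt{2030 + 60} = \sqrt{2090}$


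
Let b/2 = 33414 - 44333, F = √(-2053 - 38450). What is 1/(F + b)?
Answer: -21838/476938747 - I*√40503/476938747 ≈ -4.5788e-5 - 4.2197e-7*I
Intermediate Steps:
F = I*√40503 (F = √(-40503) = I*√40503 ≈ 201.25*I)
b = -21838 (b = 2*(33414 - 44333) = 2*(-10919) = -21838)
1/(F + b) = 1/(I*√40503 - 21838) = 1/(-21838 + I*√40503)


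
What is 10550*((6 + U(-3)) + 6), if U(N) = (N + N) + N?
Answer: 31650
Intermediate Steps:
U(N) = 3*N (U(N) = 2*N + N = 3*N)
10550*((6 + U(-3)) + 6) = 10550*((6 + 3*(-3)) + 6) = 10550*((6 - 9) + 6) = 10550*(-3 + 6) = 10550*3 = 31650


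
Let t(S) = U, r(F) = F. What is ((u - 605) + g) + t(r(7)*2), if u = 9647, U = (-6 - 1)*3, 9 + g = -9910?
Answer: -898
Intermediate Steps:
g = -9919 (g = -9 - 9910 = -9919)
U = -21 (U = -7*3 = -21)
t(S) = -21
((u - 605) + g) + t(r(7)*2) = ((9647 - 605) - 9919) - 21 = (9042 - 9919) - 21 = -877 - 21 = -898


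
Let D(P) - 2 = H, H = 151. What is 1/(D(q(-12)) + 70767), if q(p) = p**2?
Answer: 1/70920 ≈ 1.4100e-5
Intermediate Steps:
D(P) = 153 (D(P) = 2 + 151 = 153)
1/(D(q(-12)) + 70767) = 1/(153 + 70767) = 1/70920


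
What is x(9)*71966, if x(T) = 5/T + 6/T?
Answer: 791626/9 ≈ 87959.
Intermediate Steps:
x(T) = 11/T
x(9)*71966 = (11/9)*71966 = 791626/9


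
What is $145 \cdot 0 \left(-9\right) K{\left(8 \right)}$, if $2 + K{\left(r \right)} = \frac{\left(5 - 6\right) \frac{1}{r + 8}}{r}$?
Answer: $0$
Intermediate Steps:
$K{\left(r \right)} = -2 - \frac{1}{r \left(8 + r\right)}$ ($K{\left(r \right)} = -2 + \frac{\left(5 - 6\right) \frac{1}{r + 8}}{r} = -2 + \frac{\left(-1\right) \frac{1}{8 + r}}{r} = -2 - \frac{1}{r \left(8 + r\right)}$)
$145 \cdot 0 \left(-9\right) K{\left(8 \right)} = 145 \cdot 0 \left(-9\right) \frac{-1 - 128 - 2 \cdot 8^{2}}{8 \left(8 + 8\right)} = 145 \cdot 0 \frac{-1 - 128 - 128}{8 \cdot 16} = 0 \cdot \frac{1}{8} \cdot \frac{1}{16} \left(-1 - 128 - 128\right) = 0 \cdot \frac{1}{8} \cdot \frac{1}{16} \left(-257\right) = 0 \left(- \frac{257}{128}\right) = 0$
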